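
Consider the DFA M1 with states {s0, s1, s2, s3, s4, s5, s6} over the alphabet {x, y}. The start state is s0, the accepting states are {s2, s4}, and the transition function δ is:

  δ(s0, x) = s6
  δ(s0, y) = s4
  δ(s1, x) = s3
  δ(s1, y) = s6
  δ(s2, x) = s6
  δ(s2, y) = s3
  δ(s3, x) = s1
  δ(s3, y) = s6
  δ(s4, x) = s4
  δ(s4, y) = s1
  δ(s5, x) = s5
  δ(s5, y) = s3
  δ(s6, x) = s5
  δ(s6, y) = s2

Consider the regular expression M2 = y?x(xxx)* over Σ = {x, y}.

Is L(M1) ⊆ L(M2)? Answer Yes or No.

No

The string y is in L(M1) but not in L(M2).
So L(M1) ⊄ L(M2).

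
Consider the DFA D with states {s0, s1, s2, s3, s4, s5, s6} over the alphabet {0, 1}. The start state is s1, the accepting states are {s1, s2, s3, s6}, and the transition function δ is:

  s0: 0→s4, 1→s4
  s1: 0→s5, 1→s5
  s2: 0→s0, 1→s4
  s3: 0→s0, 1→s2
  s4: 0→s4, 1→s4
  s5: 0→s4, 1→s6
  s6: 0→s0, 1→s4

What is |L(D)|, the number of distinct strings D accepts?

The useful subgraph on states {s1, s5, s6} is acyclic, so L(D) is finite; the longest accepting path visits 3 useful states, giving maximum string length 2.
Counting accepting paths from s1 by length: 1 of length 0, 2 of length 2. Total 3.

3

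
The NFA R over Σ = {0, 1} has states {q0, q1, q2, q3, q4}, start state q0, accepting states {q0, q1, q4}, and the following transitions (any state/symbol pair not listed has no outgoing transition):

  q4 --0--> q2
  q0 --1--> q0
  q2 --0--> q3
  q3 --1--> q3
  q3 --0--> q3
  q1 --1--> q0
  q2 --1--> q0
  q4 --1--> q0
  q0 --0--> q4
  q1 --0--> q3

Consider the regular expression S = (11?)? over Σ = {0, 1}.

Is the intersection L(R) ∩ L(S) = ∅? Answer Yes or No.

The empty string ε is accepted by both R and S.
Hence L(R) ∩ L(S) ≠ ∅.

No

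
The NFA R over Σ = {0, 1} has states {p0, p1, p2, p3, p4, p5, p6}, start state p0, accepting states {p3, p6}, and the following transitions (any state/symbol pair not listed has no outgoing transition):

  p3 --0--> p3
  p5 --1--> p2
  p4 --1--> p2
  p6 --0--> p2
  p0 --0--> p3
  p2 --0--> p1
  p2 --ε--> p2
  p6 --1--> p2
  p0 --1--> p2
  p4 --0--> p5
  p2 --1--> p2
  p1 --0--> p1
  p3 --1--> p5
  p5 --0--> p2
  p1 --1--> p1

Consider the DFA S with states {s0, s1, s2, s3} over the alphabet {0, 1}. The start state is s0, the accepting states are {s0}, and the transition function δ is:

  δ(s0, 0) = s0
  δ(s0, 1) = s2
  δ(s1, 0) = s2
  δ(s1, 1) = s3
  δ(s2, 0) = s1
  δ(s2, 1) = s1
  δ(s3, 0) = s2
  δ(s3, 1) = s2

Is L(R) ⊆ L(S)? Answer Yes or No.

Yes

Exploring the product automaton R × S from the start pair (p0, s0), following both machines on each input symbol, reaches 9 state pairs: (p0, s0), (p3, s0), (p2, s2), (p5, s2), (p1, s1), (p2, s1), (p1, s2), (p1, s3), (p2, s3).
R accepts in {p3, p6} and S accepts in {s0}. The reachable pairs whose R-component is accepting are (p3, s0); in each of them the S-component is accepting too, so the product for L(R) \ L(S) (R-component accepting, S-component rejecting) has no reachable accepting pair and the difference is empty.
Hence every string in L(R) is also in L(S).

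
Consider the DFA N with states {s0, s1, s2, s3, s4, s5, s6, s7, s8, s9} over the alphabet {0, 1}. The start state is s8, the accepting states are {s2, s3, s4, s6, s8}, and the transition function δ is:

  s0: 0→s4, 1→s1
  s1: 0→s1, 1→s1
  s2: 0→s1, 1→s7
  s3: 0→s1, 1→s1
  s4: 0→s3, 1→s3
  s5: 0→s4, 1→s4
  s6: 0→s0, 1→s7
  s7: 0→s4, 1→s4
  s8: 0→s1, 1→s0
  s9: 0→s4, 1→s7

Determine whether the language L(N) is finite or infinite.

The useful states (reachable from s8 and able to reach an accepting state) are {s0, s3, s4, s8}.
Restricted to these states the transition graph has no cycle, so every accepting path has bounded length and L is finite.

finite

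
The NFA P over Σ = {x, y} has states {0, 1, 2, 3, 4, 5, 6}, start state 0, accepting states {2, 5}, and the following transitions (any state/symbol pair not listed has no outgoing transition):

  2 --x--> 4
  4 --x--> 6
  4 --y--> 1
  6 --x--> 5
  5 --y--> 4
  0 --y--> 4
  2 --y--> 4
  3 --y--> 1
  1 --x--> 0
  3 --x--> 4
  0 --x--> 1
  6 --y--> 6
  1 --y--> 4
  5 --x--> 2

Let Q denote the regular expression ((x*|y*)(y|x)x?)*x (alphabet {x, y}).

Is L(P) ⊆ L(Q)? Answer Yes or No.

Converting the expression Q to a DFA (subset construction, then merging equivalent states) gives the minimal DFA with states {q0, q1}, start state q0, accepting states {q1} and transitions q0: x→q1, y→q0; q1: x→q1, y→q0.
Exploring the product automaton P × Q from the start pair (0, q0), following both machines on each input symbol, reaches 10 state pairs: (0, q0), (1, q1), (4, q0), (0, q1), (6, q1), (1, q0), (5, q1), (6, q0), (2, q1), (4, q1).
P accepts in {2, 5} and Q accepts in {q1}. The reachable pairs whose P-component is accepting are (5, q1), (2, q1); in each of them the Q-component is accepting too, so the product for L(P) \ L(Q) (P-component accepting, Q-component rejecting) has no reachable accepting pair and the difference is empty.
Hence every string in L(P) is also in L(Q).

Yes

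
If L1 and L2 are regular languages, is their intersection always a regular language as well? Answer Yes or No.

Run DFAs for L₁ and L₂ in parallel: the product automaton with state set Q₁ × Q₂, start (q₁, q₂) and accepting set F₁ × F₂ recognises L₁ ∩ L₂.
So the regular languages are closed under intersection.

Yes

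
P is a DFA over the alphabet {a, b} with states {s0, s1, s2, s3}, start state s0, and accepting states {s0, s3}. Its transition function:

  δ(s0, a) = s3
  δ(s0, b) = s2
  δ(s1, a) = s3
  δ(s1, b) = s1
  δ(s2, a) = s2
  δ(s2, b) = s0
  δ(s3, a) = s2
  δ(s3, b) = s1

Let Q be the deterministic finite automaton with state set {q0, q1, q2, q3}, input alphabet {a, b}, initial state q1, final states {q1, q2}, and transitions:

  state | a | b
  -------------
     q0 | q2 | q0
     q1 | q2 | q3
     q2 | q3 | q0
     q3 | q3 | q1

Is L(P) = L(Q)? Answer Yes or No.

Exploring the product automaton P × Q from the start pair (s0, q1), following both machines on each input symbol, reaches 4 state pairs: (s0, q1), (s3, q2), (s2, q3), (s1, q0).
P accepts in {s0, s3} and Q accepts in {q1, q2}. In every reachable pair the two components are either both accepting — (s0, q1), (s3, q2) — or both non-accepting, so no string is accepted by exactly one of the machines: L(P) \ L(Q) and L(Q) \ L(P) are both empty.
Hence every string is accepted by P iff it is accepted by Q, and the two languages coincide.

Yes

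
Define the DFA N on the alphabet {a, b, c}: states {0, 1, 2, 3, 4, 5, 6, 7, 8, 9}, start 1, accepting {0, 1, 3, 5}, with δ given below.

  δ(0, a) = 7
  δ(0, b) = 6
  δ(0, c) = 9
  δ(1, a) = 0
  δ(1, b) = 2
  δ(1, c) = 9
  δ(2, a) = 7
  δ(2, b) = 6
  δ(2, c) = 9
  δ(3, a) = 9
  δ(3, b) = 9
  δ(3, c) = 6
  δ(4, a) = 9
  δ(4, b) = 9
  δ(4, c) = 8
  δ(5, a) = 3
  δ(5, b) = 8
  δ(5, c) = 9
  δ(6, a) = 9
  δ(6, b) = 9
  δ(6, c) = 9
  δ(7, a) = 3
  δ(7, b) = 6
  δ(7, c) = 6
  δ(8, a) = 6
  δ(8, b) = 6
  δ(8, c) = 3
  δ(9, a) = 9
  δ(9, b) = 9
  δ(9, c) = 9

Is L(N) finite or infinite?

The useful states (reachable from 1 and able to reach an accepting state) are {0, 1, 2, 3, 7}.
Restricted to these states the transition graph has no cycle, so every accepting path has bounded length and L is finite.

finite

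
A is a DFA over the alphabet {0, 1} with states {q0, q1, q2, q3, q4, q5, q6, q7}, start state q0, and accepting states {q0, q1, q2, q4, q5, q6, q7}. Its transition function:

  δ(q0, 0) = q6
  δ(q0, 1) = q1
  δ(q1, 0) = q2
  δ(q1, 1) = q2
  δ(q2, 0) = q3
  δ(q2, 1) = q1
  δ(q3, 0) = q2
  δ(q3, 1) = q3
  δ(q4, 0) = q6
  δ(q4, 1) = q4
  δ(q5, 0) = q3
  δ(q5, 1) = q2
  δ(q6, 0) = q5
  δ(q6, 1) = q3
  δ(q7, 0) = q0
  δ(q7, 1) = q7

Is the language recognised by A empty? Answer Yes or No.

The empty string ε is accepted: the run q0 ends in the accepting state q0.
Since at least one string is accepted, L(A) is not empty.

No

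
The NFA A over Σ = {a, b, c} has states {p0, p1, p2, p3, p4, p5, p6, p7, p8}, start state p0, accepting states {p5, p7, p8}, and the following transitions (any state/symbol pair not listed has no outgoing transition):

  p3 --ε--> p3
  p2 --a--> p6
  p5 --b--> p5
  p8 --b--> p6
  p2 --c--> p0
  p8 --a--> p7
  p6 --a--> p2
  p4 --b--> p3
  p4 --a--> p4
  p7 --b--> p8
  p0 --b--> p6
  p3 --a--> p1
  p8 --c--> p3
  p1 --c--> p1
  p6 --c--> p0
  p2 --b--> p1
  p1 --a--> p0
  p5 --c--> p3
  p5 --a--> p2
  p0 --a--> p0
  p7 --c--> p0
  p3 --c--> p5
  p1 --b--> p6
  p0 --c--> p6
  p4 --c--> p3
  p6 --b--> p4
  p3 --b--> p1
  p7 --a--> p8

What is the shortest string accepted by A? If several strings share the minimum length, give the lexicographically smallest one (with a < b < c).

bbbc

A breadth-first search from p0 reaches an accepting state first via the path p0 → p6 → p4 → p3 → p5 on input bbbc.
No string of length < 4 is accepted (BFS exhausts all shorter strings without reaching an accepting state), and bbbc is the lexicographically least accepting string of length 4.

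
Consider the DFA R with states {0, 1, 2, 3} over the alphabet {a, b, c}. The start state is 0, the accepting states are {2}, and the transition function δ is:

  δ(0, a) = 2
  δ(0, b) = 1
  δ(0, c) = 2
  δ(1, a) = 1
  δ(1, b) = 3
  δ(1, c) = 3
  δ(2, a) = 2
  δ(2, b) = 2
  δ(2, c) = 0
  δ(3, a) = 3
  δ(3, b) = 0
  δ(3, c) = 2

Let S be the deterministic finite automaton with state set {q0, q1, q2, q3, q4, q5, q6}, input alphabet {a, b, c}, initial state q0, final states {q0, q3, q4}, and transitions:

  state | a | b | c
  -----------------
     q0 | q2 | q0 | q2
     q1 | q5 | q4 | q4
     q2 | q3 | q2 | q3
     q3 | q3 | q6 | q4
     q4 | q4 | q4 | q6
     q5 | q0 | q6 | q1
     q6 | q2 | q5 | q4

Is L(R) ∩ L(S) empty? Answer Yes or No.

The string aa is accepted by both R and S.
Hence L(R) ∩ L(S) ≠ ∅.

No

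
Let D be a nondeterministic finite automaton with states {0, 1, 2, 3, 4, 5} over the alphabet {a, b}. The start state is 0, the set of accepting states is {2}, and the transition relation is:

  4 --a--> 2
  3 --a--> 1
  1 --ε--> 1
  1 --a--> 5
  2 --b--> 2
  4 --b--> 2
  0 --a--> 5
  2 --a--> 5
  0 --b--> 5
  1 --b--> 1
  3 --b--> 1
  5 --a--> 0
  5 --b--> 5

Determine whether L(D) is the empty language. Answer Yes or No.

The states reachable from the start state are {0, 5}.
None of the accepting states {2} is reachable, so no string is accepted and L(D) = ∅.

Yes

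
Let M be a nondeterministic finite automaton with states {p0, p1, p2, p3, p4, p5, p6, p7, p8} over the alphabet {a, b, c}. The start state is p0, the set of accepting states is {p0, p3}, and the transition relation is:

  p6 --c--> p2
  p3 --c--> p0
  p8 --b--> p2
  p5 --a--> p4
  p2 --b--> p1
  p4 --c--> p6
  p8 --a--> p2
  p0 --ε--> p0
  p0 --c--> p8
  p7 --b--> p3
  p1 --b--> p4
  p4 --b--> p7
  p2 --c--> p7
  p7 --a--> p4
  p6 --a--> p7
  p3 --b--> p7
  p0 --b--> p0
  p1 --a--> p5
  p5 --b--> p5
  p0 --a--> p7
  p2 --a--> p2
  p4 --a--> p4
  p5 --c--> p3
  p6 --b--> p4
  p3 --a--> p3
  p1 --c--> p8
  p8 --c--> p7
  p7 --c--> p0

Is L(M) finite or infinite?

infinite

State p0 is reachable from the start and can reach an accepting state, and it lies on the cycle p0 → p0.
Traversing that cycle any number of times yields accepted strings of unbounded length, so the language is infinite.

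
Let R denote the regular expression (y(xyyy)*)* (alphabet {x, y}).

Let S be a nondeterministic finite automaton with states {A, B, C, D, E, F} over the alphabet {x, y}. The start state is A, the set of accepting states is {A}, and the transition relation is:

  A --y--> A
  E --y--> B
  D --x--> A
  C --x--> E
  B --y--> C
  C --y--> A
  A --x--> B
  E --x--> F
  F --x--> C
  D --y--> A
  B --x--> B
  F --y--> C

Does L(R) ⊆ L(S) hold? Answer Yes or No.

Converting the expression R to a DFA (subset construction, then merging equivalent states) gives the minimal DFA with states {r0, r1, r2, r3, r4, r5}, start state r0, accepting states {r0, r2} and transitions r0: x→r1, y→r2; r1: x→r1, y→r1; r2: x→r3, y→r2; r3: x→r1, y→r4; r4: x→r1, y→r5; r5: x→r1, y→r2.
Exploring the product automaton R × S from the start pair (r0, A), following both machines on each input symbol, reaches 10 state pairs: (r0, A), (r1, B), (r2, A), (r1, C), (r3, B), (r1, E), (r1, A), (r4, C), (r1, F), (r5, A).
R accepts in {r0, r2} and S accepts in {A}. The reachable pairs whose R-component is accepting are (r0, A), (r2, A); in each of them the S-component is accepting too, so the product for L(R) \ L(S) (R-component accepting, S-component rejecting) has no reachable accepting pair and the difference is empty.
Hence every string in L(R) is also in L(S).

Yes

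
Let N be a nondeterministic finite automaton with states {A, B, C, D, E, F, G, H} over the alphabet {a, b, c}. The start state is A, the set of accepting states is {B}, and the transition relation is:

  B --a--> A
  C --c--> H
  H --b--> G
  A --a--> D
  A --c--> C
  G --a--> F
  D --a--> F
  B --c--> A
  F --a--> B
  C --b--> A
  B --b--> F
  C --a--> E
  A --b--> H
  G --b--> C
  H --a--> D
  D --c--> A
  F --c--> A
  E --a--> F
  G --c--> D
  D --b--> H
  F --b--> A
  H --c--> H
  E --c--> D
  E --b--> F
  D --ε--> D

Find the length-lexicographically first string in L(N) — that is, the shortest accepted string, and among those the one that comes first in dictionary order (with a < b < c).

aaa

A breadth-first search from A reaches an accepting state first via the path A → D → F → B on input aaa.
No string of length < 3 is accepted (BFS exhausts all shorter strings without reaching an accepting state), and aaa is the lexicographically least accepting string of length 3.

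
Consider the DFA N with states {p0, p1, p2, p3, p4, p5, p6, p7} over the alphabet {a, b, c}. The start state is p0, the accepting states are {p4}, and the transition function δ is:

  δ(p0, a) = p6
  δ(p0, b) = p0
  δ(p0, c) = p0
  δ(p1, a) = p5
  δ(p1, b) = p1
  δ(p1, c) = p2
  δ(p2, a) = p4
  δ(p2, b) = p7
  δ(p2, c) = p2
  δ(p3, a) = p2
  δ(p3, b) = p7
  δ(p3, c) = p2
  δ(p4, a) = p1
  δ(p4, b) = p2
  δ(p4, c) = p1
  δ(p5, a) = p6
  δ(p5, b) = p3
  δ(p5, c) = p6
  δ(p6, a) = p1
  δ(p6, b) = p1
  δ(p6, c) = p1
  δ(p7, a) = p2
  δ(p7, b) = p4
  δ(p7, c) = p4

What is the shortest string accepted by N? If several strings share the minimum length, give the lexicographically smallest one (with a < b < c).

A breadth-first search from p0 reaches an accepting state first via the path p0 → p6 → p1 → p2 → p4 on input aaca.
No string of length < 4 is accepted (BFS exhausts all shorter strings without reaching an accepting state), and aaca is the lexicographically least accepting string of length 4.

aaca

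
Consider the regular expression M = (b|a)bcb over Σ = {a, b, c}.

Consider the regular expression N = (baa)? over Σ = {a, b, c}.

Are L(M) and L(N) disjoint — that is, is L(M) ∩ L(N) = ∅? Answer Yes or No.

Converting the expression M to a DFA (subset construction, then merging equivalent states) gives the minimal DFA with states {m0, m1, m2, m3, m4, m5}, start state m0, accepting states {m5} and transitions m0: a→m1, b→m1, c→m2; m1: a→m2, b→m3, c→m2; m2: a→m2, b→m2, c→m2; m3: a→m2, b→m2, c→m4; m4: a→m2, b→m5, c→m2; m5: a→m2, b→m2, c→m2.
Converting the expression N to a DFA (subset construction, then merging equivalent states) gives the minimal DFA with states {n0, n1, n2, n3, n4}, start state n0, accepting states {n0, n4} and transitions n0: a→n1, b→n2, c→n1; n1: a→n1, b→n1, c→n1; n2: a→n3, b→n1, c→n1; n3: a→n4, b→n1, c→n1; n4: a→n1, b→n1, c→n1.
Exploring the product automaton M × N from the start pair (m0, n0), following both machines on each input symbol, reaches 9 state pairs: (m0, n0), (m1, n1), (m1, n2), (m2, n1), (m3, n1), (m2, n3), (m4, n1), (m2, n4), (m5, n1).
M accepts in {m5} and N accepts in {n0, n4}; no reachable pair has both components accepting, so no string drives both machines to acceptance simultaneously and L(M) ∩ L(N) = ∅.
So no string is accepted by both, and the intersection is empty.

Yes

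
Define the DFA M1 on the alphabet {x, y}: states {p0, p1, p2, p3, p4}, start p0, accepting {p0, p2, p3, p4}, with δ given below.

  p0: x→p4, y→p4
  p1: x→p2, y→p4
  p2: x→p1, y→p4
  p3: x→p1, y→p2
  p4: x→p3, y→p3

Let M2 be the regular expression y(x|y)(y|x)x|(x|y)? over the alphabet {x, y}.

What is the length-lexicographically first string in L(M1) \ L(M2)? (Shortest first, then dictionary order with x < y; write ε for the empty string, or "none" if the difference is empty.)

xx

The string xx is accepted by M1 but not by M2.
No shorter string lies in the difference, and xx is the lexicographically first length-2 string in L(M1) \ L(M2).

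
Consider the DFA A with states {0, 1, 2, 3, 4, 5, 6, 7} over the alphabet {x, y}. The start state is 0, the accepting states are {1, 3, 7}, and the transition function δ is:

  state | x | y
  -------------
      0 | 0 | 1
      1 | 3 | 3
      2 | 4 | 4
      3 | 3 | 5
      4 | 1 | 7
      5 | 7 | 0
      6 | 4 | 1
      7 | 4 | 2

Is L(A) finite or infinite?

State 0 is reachable from the start and can reach an accepting state, and it lies on the cycle 0 → 0.
Traversing that cycle any number of times yields accepted strings of unbounded length, so the language is infinite.

infinite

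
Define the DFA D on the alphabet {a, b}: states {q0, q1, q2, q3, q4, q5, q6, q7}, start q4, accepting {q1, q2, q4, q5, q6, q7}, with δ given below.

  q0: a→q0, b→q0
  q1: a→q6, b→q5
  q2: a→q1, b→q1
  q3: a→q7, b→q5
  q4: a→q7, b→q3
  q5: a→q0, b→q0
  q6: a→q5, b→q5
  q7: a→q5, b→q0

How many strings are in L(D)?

The useful subgraph on states {q3, q4, q5, q7} is acyclic, so L(D) is finite; the longest accepting path visits 4 useful states, giving maximum string length 3.
Counting accepting paths from q4 by length: 1 of length 0, 1 of length 1, 3 of length 2, 1 of length 3. Total 6.

6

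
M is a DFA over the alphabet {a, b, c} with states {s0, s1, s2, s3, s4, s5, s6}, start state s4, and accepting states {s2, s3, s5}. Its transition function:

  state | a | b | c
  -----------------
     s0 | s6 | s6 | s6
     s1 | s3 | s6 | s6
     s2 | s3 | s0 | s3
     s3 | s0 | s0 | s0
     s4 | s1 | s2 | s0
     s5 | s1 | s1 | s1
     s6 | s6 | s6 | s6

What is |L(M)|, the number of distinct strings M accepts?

The useful subgraph on states {s1, s2, s3, s4} is acyclic, so L(M) is finite; the longest accepting path visits 3 useful states, giving maximum string length 2.
Counting accepting paths from s4 by length: 1 of length 1, 3 of length 2. Total 4.

4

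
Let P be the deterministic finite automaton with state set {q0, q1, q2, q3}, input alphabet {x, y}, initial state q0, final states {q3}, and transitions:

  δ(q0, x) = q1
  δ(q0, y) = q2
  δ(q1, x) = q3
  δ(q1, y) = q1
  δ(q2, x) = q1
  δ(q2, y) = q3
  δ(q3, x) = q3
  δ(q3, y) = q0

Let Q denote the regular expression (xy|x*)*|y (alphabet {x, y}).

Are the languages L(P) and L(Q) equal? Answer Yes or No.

No

The string yy is accepted by P but rejected by Q.
So L(P) ≠ L(Q).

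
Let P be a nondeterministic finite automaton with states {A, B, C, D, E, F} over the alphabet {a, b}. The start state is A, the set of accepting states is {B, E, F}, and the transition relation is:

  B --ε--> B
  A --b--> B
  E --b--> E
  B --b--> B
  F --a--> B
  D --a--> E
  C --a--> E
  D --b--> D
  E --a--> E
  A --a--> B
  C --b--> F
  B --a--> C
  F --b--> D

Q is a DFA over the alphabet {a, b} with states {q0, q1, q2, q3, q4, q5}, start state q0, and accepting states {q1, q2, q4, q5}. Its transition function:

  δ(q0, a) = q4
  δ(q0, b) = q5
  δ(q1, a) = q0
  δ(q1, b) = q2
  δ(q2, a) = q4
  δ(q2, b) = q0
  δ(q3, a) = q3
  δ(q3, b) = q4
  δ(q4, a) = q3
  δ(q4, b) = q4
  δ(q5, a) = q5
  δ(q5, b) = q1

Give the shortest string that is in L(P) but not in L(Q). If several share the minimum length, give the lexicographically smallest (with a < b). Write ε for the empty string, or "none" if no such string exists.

The string aaa is accepted by P but not by Q.
No shorter string lies in the difference, and aaa is the lexicographically first length-3 string in L(P) \ L(Q).

aaa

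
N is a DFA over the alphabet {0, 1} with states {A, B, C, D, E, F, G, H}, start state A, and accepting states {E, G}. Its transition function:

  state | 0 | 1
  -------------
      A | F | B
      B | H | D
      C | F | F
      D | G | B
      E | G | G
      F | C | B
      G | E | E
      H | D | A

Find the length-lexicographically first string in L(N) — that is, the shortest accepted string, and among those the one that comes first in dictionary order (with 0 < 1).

A breadth-first search from A reaches an accepting state first via the path A → B → D → G on input 110.
No string of length < 3 is accepted (BFS exhausts all shorter strings without reaching an accepting state), and 110 is the lexicographically least accepting string of length 3.

110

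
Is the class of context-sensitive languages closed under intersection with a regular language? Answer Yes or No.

Yes

Every regular language is context-sensitive, and context-sensitive languages are closed under intersection (an LBA runs the DFA check and then the LBA for L on the same linear tape).
So the context-sensitive languages are closed under intersection with a regular language.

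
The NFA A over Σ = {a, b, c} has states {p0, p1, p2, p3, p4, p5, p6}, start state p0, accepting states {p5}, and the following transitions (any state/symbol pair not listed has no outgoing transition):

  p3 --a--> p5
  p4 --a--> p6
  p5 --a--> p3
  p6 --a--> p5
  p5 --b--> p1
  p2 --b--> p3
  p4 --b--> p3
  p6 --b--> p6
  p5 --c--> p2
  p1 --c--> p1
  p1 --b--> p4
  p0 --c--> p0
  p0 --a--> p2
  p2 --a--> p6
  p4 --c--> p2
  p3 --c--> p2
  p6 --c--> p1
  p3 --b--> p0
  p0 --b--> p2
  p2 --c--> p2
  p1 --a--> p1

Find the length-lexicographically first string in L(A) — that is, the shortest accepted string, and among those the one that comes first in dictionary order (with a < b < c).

aaa

A breadth-first search from p0 reaches an accepting state first via the path p0 → p2 → p6 → p5 on input aaa.
No string of length < 3 is accepted (BFS exhausts all shorter strings without reaching an accepting state), and aaa is the lexicographically least accepting string of length 3.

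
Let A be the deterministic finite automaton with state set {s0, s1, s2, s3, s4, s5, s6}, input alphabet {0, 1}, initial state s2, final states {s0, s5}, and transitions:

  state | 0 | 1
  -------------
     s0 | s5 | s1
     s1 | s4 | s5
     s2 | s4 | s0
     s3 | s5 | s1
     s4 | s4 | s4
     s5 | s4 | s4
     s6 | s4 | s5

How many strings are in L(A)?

The useful subgraph on states {s0, s1, s2, s5} is acyclic, so L(A) is finite; the longest accepting path visits 4 useful states, giving maximum string length 3.
Counting accepting paths from s2 by length: 1 of length 1, 1 of length 2, 1 of length 3. Total 3.

3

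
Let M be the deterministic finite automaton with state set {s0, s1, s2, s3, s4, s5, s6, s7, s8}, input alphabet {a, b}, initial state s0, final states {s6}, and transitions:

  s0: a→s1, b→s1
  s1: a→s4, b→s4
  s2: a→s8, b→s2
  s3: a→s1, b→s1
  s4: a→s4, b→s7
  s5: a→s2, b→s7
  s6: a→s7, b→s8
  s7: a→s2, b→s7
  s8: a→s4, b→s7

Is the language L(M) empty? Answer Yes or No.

Yes

The states reachable from the start state are {s0, s1, s2, s4, s7, s8}.
None of the accepting states {s6} is reachable, so no string is accepted and L(M) = ∅.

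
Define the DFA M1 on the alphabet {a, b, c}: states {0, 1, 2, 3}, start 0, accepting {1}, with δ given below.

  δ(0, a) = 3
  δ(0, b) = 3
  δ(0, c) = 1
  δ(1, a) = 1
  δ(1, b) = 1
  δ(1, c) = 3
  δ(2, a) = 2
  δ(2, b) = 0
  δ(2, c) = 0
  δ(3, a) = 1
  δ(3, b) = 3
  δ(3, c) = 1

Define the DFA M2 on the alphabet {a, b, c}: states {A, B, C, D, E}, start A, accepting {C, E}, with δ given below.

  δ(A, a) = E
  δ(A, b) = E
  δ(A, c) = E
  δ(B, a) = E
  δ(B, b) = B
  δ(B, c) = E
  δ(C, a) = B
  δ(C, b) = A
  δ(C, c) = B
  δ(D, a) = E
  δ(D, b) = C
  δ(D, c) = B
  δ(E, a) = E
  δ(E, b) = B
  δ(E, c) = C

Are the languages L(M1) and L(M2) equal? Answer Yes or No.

The string cb is accepted by M1 but rejected by M2.
So L(M1) ≠ L(M2).

No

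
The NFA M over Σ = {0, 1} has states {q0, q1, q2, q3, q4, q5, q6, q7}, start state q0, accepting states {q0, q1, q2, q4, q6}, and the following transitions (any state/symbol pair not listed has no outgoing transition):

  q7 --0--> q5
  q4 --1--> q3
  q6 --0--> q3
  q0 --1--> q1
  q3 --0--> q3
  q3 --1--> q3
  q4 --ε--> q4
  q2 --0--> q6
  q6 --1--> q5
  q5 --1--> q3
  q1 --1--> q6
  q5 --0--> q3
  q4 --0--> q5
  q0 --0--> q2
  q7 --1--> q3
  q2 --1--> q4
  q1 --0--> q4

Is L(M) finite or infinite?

The useful states (reachable from q0 and able to reach an accepting state) are {q0, q1, q2, q4, q6}.
Restricted to these states the transition graph has no cycle, so every accepting path has bounded length and L is finite.

finite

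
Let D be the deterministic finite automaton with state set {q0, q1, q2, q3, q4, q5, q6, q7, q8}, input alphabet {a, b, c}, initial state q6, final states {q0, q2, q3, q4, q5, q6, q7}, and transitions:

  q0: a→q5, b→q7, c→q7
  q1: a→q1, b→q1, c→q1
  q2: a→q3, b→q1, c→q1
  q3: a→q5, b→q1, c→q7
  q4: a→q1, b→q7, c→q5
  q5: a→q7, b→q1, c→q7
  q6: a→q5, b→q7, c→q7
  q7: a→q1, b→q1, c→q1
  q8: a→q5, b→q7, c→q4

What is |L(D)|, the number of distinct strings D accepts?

The useful subgraph on states {q5, q6, q7} is acyclic, so L(D) is finite; the longest accepting path visits 3 useful states, giving maximum string length 2.
Counting accepting paths from q6 by length: 1 of length 0, 3 of length 1, 2 of length 2. Total 6.

6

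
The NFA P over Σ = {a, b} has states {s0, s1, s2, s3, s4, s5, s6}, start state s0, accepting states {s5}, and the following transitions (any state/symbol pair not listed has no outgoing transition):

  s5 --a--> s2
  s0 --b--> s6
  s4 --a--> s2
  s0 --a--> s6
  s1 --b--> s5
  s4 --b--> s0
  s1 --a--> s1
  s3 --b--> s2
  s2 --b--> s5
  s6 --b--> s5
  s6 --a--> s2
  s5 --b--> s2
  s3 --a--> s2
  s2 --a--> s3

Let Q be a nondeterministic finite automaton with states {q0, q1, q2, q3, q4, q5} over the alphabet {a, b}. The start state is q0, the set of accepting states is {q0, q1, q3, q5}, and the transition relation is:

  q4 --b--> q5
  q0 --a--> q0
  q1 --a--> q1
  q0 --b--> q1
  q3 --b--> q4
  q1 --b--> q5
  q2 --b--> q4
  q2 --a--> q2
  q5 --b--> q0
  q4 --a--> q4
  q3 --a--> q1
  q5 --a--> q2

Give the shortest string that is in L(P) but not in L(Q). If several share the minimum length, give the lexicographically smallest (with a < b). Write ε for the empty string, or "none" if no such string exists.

The string bbab is accepted by P but not by Q.
No shorter string lies in the difference, and bbab is the lexicographically first length-4 string in L(P) \ L(Q).

bbab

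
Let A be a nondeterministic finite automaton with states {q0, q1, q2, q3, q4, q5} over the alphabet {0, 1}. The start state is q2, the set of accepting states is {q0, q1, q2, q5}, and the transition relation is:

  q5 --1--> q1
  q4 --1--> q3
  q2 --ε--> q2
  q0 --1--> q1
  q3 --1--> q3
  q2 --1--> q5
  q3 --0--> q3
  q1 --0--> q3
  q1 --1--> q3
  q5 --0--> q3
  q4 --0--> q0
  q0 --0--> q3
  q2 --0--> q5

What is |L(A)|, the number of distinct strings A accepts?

5

The useful subgraph on states {q1, q2, q5} is acyclic, so L(A) is finite; the longest accepting path visits 3 useful states, giving maximum string length 2.
Counting accepting paths from q2 by length: 1 of length 0, 2 of length 1, 2 of length 2. Total 5.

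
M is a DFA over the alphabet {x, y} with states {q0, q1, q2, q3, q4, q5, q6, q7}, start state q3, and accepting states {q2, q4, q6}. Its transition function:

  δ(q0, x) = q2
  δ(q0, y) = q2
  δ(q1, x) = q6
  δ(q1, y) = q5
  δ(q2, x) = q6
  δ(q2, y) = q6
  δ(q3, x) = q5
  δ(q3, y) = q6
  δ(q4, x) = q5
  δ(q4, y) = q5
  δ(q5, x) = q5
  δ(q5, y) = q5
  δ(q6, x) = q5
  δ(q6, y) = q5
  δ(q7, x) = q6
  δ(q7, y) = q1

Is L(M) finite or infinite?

finite

The useful states (reachable from q3 and able to reach an accepting state) are {q3, q6}.
Restricted to these states the transition graph has no cycle, so every accepting path has bounded length and L is finite.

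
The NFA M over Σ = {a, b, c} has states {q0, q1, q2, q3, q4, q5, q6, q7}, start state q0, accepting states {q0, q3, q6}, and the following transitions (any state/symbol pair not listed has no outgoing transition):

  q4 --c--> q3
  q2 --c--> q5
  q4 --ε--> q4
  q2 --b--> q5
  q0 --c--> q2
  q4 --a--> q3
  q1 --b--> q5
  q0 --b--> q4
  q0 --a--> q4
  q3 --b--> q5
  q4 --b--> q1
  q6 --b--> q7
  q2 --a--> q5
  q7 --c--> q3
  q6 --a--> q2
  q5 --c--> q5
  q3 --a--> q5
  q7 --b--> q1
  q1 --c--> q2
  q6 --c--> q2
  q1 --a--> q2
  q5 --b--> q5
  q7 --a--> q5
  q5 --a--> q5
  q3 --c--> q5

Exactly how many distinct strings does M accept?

5

The useful subgraph on states {q0, q3, q4} is acyclic, so L(M) is finite; the longest accepting path visits 3 useful states, giving maximum string length 2.
Counting accepting paths from q0 by length: 1 of length 0, 4 of length 2. Total 5.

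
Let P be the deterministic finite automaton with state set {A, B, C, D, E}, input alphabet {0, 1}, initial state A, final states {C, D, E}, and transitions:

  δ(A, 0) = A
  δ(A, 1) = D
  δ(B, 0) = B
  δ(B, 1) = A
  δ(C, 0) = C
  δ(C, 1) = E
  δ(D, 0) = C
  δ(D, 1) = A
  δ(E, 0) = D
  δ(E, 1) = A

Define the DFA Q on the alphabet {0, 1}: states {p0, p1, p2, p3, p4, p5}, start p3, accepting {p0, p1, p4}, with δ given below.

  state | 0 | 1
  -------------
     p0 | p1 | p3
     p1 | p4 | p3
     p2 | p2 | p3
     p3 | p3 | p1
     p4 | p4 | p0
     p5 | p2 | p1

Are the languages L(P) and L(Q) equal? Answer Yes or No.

Yes

Exploring the product automaton P × Q from the start pair (A, p3), following both machines on each input symbol, reaches 4 state pairs: (A, p3), (D, p1), (C, p4), (E, p0).
P accepts in {C, D, E} and Q accepts in {p0, p1, p4}. In every reachable pair the two components are either both accepting — (D, p1), (C, p4), (E, p0) — or both non-accepting, so no string is accepted by exactly one of the machines: L(P) \ L(Q) and L(Q) \ L(P) are both empty.
Hence every string is accepted by P iff it is accepted by Q, and the two languages coincide.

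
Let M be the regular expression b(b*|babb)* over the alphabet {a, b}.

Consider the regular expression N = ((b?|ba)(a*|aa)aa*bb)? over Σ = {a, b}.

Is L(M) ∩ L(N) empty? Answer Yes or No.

Yes

Converting the expression M to a DFA (subset construction, then merging equivalent states) gives the minimal DFA with states {m0, m1, m2, m3, m4}, start state m0, accepting states {m2, m3} and transitions m0: a→m1, b→m2; m1: a→m1, b→m1; m2: a→m1, b→m3; m3: a→m4, b→m3; m4: a→m1, b→m0.
Converting the expression N to a DFA (subset construction, then merging equivalent states) gives the minimal DFA with states {n0, n1, n2, n3, n4, n5}, start state n0, accepting states {n0, n5} and transitions n0: a→n1, b→n2; n1: a→n1, b→n3; n2: a→n1, b→n4; n3: a→n4, b→n5; n4: a→n4, b→n4; n5: a→n4, b→n4.
Exploring the product automaton M × N from the start pair (m0, n0), following both machines on each input symbol, reaches 10 state pairs: (m0, n0), (m1, n1), (m2, n2), (m1, n3), (m3, n4), (m1, n4), (m1, n5), (m4, n4), (m0, n4), (m2, n4).
M accepts in {m2, m3} and N accepts in {n0, n5}; no reachable pair has both components accepting, so no string drives both machines to acceptance simultaneously and L(M) ∩ L(N) = ∅.
So no string is accepted by both, and the intersection is empty.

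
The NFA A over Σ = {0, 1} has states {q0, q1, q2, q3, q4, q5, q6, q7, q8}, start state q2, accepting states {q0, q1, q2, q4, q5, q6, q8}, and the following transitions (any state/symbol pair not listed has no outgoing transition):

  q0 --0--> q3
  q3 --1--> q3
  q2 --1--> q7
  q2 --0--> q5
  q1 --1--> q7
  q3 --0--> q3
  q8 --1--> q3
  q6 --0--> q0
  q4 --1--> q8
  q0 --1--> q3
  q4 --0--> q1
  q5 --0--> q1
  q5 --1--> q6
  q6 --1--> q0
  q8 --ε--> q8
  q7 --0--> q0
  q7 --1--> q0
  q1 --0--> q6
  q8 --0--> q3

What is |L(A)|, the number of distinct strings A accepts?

13

The useful subgraph on states {q0, q1, q2, q5, q6, q7} is acyclic, so L(A) is finite; the longest accepting path visits 5 useful states, giving maximum string length 4.
Counting accepting paths from q2 by length: 1 of length 0, 1 of length 1, 4 of length 2, 3 of length 3, 4 of length 4. Total 13.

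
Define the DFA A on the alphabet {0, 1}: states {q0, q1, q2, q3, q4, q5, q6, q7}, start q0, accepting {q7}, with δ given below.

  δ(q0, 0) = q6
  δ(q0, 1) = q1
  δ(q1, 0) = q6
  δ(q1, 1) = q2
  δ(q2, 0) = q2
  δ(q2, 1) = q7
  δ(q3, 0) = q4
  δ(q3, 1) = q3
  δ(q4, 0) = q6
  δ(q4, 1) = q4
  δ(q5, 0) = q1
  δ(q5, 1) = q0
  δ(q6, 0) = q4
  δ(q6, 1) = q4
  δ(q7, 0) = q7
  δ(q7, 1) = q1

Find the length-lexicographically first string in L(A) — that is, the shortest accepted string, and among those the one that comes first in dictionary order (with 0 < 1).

111

A breadth-first search from q0 reaches an accepting state first via the path q0 → q1 → q2 → q7 on input 111.
No string of length < 3 is accepted (BFS exhausts all shorter strings without reaching an accepting state), and 111 is the lexicographically least accepting string of length 3.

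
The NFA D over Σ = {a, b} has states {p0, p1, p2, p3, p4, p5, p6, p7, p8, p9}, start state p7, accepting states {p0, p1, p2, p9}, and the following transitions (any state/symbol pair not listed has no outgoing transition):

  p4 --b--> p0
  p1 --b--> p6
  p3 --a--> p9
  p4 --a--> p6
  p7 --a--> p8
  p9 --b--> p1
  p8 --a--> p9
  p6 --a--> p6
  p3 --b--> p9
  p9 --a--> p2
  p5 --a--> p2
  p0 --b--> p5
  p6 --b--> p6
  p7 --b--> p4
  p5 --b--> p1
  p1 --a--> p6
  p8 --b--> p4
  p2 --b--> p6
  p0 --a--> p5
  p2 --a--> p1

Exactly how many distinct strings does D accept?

18

The useful subgraph on states {p0, p1, p2, p4, p5, p7, p8, p9} is acyclic, so L(D) is finite; the longest accepting path visits 7 useful states, giving maximum string length 6.
Counting accepting paths from p7 by length: 2 of length 2, 3 of length 3, 5 of length 4, 6 of length 5, 2 of length 6. Total 18.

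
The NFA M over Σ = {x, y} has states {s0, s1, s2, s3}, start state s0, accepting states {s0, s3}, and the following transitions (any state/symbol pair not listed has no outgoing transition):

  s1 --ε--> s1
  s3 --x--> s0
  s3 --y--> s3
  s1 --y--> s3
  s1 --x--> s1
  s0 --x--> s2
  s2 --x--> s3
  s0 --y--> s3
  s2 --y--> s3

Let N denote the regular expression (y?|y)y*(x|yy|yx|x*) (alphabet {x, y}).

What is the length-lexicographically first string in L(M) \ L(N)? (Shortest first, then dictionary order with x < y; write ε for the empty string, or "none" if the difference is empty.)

xy

The string xy is accepted by M but not by N.
No shorter string lies in the difference, and xy is the lexicographically first length-2 string in L(M) \ L(N).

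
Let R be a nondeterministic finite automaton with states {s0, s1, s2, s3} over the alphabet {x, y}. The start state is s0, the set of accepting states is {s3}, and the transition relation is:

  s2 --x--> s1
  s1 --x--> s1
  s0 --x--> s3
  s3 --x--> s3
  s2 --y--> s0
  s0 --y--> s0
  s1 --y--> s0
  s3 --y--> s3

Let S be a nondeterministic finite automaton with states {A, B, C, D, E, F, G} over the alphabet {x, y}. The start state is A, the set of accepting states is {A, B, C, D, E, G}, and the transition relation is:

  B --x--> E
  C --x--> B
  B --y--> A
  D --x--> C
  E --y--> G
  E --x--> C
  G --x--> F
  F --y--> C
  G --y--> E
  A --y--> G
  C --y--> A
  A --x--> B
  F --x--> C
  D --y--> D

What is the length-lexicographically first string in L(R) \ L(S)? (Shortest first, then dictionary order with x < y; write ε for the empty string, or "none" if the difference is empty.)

yx

The string yx is accepted by R but not by S.
No shorter string lies in the difference, and yx is the lexicographically first length-2 string in L(R) \ L(S).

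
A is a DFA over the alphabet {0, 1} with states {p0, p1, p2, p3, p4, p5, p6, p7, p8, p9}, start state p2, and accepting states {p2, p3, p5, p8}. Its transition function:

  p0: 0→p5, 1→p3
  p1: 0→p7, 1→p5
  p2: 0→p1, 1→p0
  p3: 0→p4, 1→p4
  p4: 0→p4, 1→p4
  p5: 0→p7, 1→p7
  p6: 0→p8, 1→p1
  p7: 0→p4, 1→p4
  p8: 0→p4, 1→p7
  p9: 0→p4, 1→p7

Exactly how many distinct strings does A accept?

The useful subgraph on states {p0, p1, p2, p3, p5} is acyclic, so L(A) is finite; the longest accepting path visits 3 useful states, giving maximum string length 2.
Counting accepting paths from p2 by length: 1 of length 0, 3 of length 2. Total 4.

4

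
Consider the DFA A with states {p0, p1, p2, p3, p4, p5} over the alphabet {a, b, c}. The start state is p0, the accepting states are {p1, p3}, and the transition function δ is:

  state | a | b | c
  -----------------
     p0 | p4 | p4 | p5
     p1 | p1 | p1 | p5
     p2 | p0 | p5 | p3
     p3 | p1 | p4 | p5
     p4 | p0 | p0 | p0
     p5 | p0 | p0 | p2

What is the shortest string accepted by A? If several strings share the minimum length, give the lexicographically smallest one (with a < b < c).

ccc

A breadth-first search from p0 reaches an accepting state first via the path p0 → p5 → p2 → p3 on input ccc.
No string of length < 3 is accepted (BFS exhausts all shorter strings without reaching an accepting state), and ccc is the lexicographically least accepting string of length 3.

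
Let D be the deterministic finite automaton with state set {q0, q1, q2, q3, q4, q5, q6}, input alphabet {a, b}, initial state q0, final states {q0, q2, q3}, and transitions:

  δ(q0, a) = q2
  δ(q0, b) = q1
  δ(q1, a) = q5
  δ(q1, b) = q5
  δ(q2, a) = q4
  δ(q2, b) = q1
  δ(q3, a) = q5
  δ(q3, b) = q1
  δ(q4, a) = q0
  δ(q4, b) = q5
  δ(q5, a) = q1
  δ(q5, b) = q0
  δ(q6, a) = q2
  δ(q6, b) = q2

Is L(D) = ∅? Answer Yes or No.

No

The empty string ε is accepted: the run q0 ends in the accepting state q0.
Since at least one string is accepted, L(D) is not empty.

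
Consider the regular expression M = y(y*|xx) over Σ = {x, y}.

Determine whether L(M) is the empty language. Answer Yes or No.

The string y matches the expression, so it belongs to L(M).
Since L(M) contains at least one string, it is not empty.

No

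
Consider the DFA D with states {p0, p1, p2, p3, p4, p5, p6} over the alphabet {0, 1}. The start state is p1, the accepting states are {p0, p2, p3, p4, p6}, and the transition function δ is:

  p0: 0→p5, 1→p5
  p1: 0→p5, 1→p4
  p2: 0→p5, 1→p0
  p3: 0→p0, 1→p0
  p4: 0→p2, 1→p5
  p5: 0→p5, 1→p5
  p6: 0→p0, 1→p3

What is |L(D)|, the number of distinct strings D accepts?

3

The useful subgraph on states {p0, p1, p2, p4} is acyclic, so L(D) is finite; the longest accepting path visits 4 useful states, giving maximum string length 3.
Counting accepting paths from p1 by length: 1 of length 1, 1 of length 2, 1 of length 3. Total 3.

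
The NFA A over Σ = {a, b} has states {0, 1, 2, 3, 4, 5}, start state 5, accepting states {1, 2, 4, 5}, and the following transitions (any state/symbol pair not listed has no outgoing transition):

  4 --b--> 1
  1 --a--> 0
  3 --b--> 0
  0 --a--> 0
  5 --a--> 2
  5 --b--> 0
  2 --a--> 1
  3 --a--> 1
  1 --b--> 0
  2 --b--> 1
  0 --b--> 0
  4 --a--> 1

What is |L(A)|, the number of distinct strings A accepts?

4

The useful subgraph on states {1, 2, 5} is acyclic, so L(A) is finite; the longest accepting path visits 3 useful states, giving maximum string length 2.
Counting accepting paths from 5 by length: 1 of length 0, 1 of length 1, 2 of length 2. Total 4.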